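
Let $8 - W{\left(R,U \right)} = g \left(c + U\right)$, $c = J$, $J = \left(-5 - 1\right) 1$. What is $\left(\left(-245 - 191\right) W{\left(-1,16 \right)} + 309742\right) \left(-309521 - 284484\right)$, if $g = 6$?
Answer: $-197455578070$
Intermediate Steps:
$J = -6$ ($J = \left(-6\right) 1 = -6$)
$c = -6$
$W{\left(R,U \right)} = 44 - 6 U$ ($W{\left(R,U \right)} = 8 - 6 \left(-6 + U\right) = 8 - \left(-36 + 6 U\right) = 44 - 6 U$)
$\left(\left(-245 - 191\right) W{\left(-1,16 \right)} + 309742\right) \left(-309521 - 284484\right) = \left(\left(-245 - 191\right) \left(44 - 96\right) + 309742\right) \left(-309521 - 284484\right) = \left(- 436 \left(44 - 96\right) + 309742\right) \left(-594005\right) = \left(\left(-436\right) \left(-52\right) + 309742\right) \left(-594005\right) = \left(22672 + 309742\right) \left(-594005\right) = 332414 \left(-594005\right) = -197455578070$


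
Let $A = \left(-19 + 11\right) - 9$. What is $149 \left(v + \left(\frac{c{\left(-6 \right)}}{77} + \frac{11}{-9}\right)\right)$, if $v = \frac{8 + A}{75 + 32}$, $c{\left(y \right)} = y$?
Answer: $- \frac{15293956}{74151} \approx -206.25$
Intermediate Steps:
$A = -17$ ($A = -8 - 9 = -17$)
$v = - \frac{9}{107}$ ($v = \frac{8 - 17}{75 + 32} = - \frac{9}{107} \approx -0.084112$)
$149 \left(v + \left(\frac{c{\left(-6 \right)}}{77} + \frac{11}{-9}\right)\right) = 149 \left(- \frac{9}{107} + \left(- \frac{6}{77} + \frac{11}{-9}\right)\right) = 149 \left(- \frac{9}{107} + \left(\left(-6\right) \frac{1}{77} + 11 \left(- \frac{1}{9}\right)\right)\right) = 149 \left(- \frac{9}{107} - \frac{901}{693}\right) = 149 \left(- \frac{102644}{74151}\right) = - \frac{15293956}{74151}$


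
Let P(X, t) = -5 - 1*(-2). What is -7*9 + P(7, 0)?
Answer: -66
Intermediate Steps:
P(X, t) = -3 (P(X, t) = -5 + 2 = -3)
-7*9 + P(7, 0) = -7*9 - 3 = -63 - 3 = -66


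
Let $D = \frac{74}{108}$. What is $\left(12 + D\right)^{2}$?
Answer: $\frac{469225}{2916} \approx 160.91$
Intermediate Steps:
$D = \frac{37}{54}$ ($D = 74 \cdot \frac{1}{108} = \frac{37}{54} \approx 0.68519$)
$\left(12 + D\right)^{2} = \left(12 + \frac{37}{54}\right)^{2} = \left(\frac{685}{54}\right)^{2} = \frac{469225}{2916}$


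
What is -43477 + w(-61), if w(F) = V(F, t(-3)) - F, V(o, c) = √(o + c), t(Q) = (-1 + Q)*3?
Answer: -43416 + I*√73 ≈ -43416.0 + 8.544*I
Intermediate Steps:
t(Q) = -3 + 3*Q
V(o, c) = √(c + o)
w(F) = √(-12 + F) - F (w(F) = √((-3 + 3*(-3)) + F) - F = √((-3 - 9) + F) - F = √(-12 + F) - F)
-43477 + w(-61) = -43477 + (√(-12 - 61) - 1*(-61)) = -43477 + (√(-73) + 61) = -43477 + (I*√73 + 61) = -43477 + (61 + I*√73) = -43416 + I*√73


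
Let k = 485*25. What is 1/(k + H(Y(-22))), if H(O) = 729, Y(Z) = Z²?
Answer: 1/12854 ≈ 7.7797e-5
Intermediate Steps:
k = 12125
1/(k + H(Y(-22))) = 1/(12125 + 729) = 1/12854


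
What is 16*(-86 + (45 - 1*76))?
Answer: -1872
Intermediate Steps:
16*(-86 + (45 - 1*76)) = 16*(-86 + (45 - 76)) = 16*(-86 - 31) = 16*(-117) = -1872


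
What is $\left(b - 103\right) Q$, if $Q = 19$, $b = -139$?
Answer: $-4598$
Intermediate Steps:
$\left(b - 103\right) Q = \left(-139 - 103\right) 19 = \left(-242\right) 19 = -4598$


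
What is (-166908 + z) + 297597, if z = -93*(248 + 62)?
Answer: 101859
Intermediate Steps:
z = -28830 (z = -93*310 = -28830)
(-166908 + z) + 297597 = (-166908 - 28830) + 297597 = -195738 + 297597 = 101859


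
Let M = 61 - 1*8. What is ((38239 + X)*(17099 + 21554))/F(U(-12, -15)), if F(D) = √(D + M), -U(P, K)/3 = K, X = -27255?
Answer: 212282276*√2/7 ≈ 4.2887e+7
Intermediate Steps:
U(P, K) = -3*K
M = 53 (M = 61 - 8 = 53)
F(D) = √(53 + D) (F(D) = √(D + 53) = √(53 + D))
((38239 + X)*(17099 + 21554))/F(U(-12, -15)) = ((38239 - 27255)*(17099 + 21554))/(√(53 - 3*(-15))) = (10984*38653)/(√(53 + 45)) = 424564552/(√98) = 424564552/((7*√2)) = 424564552*(√2/14) = 212282276*√2/7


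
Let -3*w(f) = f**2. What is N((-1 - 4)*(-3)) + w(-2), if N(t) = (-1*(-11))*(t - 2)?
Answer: 425/3 ≈ 141.67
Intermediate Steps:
N(t) = -22 + 11*t (N(t) = 11*(-2 + t) = -22 + 11*t)
w(f) = -f**2/3
N((-1 - 4)*(-3)) + w(-2) = (-22 + 11*((-1 - 4)*(-3))) - 1/3*(-2)**2 = (-22 + 11*(-5*(-3))) - 1/3*4 = (-22 + 11*15) - 4/3 = (-22 + 165) - 4/3 = 143 - 4/3 = 425/3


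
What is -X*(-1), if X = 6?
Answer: 6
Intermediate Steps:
-X*(-1) = -1*6*(-1) = -6*(-1) = 6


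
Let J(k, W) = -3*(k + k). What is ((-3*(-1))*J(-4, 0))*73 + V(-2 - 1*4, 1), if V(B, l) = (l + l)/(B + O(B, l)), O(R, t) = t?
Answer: 26278/5 ≈ 5255.6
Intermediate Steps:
J(k, W) = -6*k
V(B, l) = 2*l/(B + l) (V(B, l) = (l + l)/(B + l) = (2*l)/(B + l) = 2*l/(B + l))
((-3*(-1))*J(-4, 0))*73 + V(-2 - 1*4, 1) = ((-3*(-1))*(-6*(-4)))*73 + 2*1/((-2 - 1*4) + 1) = (3*24)*73 + 2*1/((-2 - 4) + 1) = 72*73 + 2*1/(-6 + 1) = 5256 + 2*1/(-5) = 5256 + 2*1*(-⅕) = 5256 - ⅖ = 26278/5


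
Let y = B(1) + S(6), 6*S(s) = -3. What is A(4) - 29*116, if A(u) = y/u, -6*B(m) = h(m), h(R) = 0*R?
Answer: -26913/8 ≈ -3364.1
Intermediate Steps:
h(R) = 0
S(s) = -½ (S(s) = (⅙)*(-3) = -½)
B(m) = 0 (B(m) = -⅙*0 = 0)
y = -½ (y = 0 - ½ = -½ ≈ -0.50000)
A(u) = -1/(2*u)
A(4) - 29*116 = -½/4 - 29*116 = -½*¼ - 3364 = -⅛ - 3364 = -26913/8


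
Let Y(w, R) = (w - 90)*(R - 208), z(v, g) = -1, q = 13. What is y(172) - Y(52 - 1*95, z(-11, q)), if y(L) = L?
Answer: -27625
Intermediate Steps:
Y(w, R) = (-208 + R)*(-90 + w) (Y(w, R) = (-90 + w)*(-208 + R) = (-208 + R)*(-90 + w))
y(172) - Y(52 - 1*95, z(-11, q)) = 172 - (18720 - 208*(52 - 1*95) - 90*(-1) - (52 - 1*95)) = 172 - (18720 - 208*(52 - 95) + 90 - (52 - 95)) = 172 - (18720 - 208*(-43) + 90 - 1*(-43)) = 172 - (18720 + 8944 + 90 + 43) = 172 - 1*27797 = 172 - 27797 = -27625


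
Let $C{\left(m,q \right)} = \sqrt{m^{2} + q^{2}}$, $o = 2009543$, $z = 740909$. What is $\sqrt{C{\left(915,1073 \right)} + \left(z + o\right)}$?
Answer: $\sqrt{2750452 + \sqrt{1988554}} \approx 1658.9$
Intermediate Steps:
$\sqrt{C{\left(915,1073 \right)} + \left(z + o\right)} = \sqrt{\sqrt{915^{2} + 1073^{2}} + \left(740909 + 2009543\right)} = \sqrt{\sqrt{837225 + 1151329} + 2750452} = \sqrt{\sqrt{1988554} + 2750452} = \sqrt{2750452 + \sqrt{1988554}}$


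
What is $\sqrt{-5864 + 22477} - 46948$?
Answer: $-46948 + \sqrt{16613} \approx -46819.0$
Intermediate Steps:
$\sqrt{-5864 + 22477} - 46948 = \sqrt{16613} - 46948 = -46948 + \sqrt{16613}$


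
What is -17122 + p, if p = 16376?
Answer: -746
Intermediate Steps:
-17122 + p = -17122 + 16376 = -746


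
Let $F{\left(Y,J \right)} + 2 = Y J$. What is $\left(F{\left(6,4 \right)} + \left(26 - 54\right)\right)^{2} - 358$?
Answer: $-322$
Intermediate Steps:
$F{\left(Y,J \right)} = -2 + J Y$ ($F{\left(Y,J \right)} = -2 + Y J = -2 + J Y$)
$\left(F{\left(6,4 \right)} + \left(26 - 54\right)\right)^{2} - 358 = \left(\left(-2 + 4 \cdot 6\right) + \left(26 - 54\right)\right)^{2} - 358 = \left(\left(-2 + 24\right) - 28\right)^{2} - 358 = \left(22 - 28\right)^{2} - 358 = \left(-6\right)^{2} - 358 = 36 - 358 = -322$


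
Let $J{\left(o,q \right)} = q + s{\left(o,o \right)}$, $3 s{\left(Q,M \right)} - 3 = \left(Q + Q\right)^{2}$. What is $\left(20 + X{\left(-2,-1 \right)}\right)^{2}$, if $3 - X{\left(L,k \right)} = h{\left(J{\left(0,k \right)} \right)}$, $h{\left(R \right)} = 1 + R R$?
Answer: $484$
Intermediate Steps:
$s{\left(Q,M \right)} = 1 + \frac{4 Q^{2}}{3}$ ($s{\left(Q,M \right)} = 1 + \frac{\left(Q + Q\right)^{2}}{3} = 1 + \frac{\left(2 Q\right)^{2}}{3} = 1 + \frac{4 Q^{2}}{3}$)
$J{\left(o,q \right)} = 1 + q + \frac{4 o^{2}}{3}$ ($J{\left(o,q \right)} = q + \left(1 + \frac{4 o^{2}}{3}\right) = 1 + q + \frac{4 o^{2}}{3}$)
$h{\left(R \right)} = 1 + R^{2}$
$X{\left(L,k \right)} = 2 - \left(1 + k\right)^{2}$ ($X{\left(L,k \right)} = 3 - \left(1 + \left(1 + k + \frac{4 \cdot 0^{2}}{3}\right)^{2}\right) = 3 - \left(1 + \left(1 + k + \frac{4}{3} \cdot 0\right)^{2}\right) = 3 - \left(1 + \left(1 + k + 0\right)^{2}\right) = 3 - \left(1 + \left(1 + k\right)^{2}\right) = 2 - \left(1 + k\right)^{2}$)
$\left(20 + X{\left(-2,-1 \right)}\right)^{2} = \left(20 + \left(2 - \left(1 - 1\right)^{2}\right)\right)^{2} = \left(20 + \left(2 - 0^{2}\right)\right)^{2} = \left(20 + \left(2 - 0\right)\right)^{2} = \left(20 + \left(2 + 0\right)\right)^{2} = \left(20 + 2\right)^{2} = 22^{2} = 484$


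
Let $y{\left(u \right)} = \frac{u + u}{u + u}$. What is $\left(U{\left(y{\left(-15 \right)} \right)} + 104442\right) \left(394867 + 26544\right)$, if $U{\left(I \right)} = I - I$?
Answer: $44013007662$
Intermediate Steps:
$y{\left(u \right)} = 1$ ($y{\left(u \right)} = \frac{2 u}{2 u} = 2 u \frac{1}{2 u} = 1$)
$U{\left(I \right)} = 0$
$\left(U{\left(y{\left(-15 \right)} \right)} + 104442\right) \left(394867 + 26544\right) = \left(0 + 104442\right) \left(394867 + 26544\right) = 104442 \cdot 421411 = 44013007662$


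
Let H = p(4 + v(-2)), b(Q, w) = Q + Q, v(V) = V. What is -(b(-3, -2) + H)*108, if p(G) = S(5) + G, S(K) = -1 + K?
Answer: 0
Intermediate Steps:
b(Q, w) = 2*Q
p(G) = 4 + G (p(G) = (-1 + 5) + G = 4 + G)
H = 6 (H = 4 + (4 - 2) = 4 + 2 = 6)
-(b(-3, -2) + H)*108 = -(2*(-3) + 6)*108 = -(-6 + 6)*108 = -1*0*108 = 0*108 = 0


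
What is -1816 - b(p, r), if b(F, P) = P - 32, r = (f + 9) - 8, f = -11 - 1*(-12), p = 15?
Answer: -1786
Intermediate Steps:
f = 1 (f = -11 + 12 = 1)
r = 2 (r = (1 + 9) - 8 = 10 - 8 = 2)
b(F, P) = -32 + P
-1816 - b(p, r) = -1816 - (-32 + 2) = -1816 - 1*(-30) = -1816 + 30 = -1786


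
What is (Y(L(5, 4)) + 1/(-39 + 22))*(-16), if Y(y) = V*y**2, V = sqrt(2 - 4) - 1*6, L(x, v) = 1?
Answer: 1648/17 - 16*I*sqrt(2) ≈ 96.941 - 22.627*I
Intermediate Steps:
V = -6 + I*sqrt(2) (V = sqrt(-2) - 6 = I*sqrt(2) - 6 = -6 + I*sqrt(2) ≈ -6.0 + 1.4142*I)
Y(y) = y**2*(-6 + I*sqrt(2)) (Y(y) = (-6 + I*sqrt(2))*y**2 = y**2*(-6 + I*sqrt(2)))
(Y(L(5, 4)) + 1/(-39 + 22))*(-16) = (1**2*(-6 + I*sqrt(2)) + 1/(-39 + 22))*(-16) = (1*(-6 + I*sqrt(2)) + 1/(-17))*(-16) = ((-6 + I*sqrt(2)) - 1/17)*(-16) = (-103/17 + I*sqrt(2))*(-16) = 1648/17 - 16*I*sqrt(2)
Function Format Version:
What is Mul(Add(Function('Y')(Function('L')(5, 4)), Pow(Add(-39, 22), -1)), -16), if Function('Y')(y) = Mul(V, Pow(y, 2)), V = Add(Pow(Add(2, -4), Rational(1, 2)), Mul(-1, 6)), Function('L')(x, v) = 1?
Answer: Add(Rational(1648, 17), Mul(-16, I, Pow(2, Rational(1, 2)))) ≈ Add(96.941, Mul(-22.627, I))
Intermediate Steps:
V = Add(-6, Mul(I, Pow(2, Rational(1, 2)))) (V = Add(Pow(-2, Rational(1, 2)), -6) = Add(Mul(I, Pow(2, Rational(1, 2))), -6) = Add(-6, Mul(I, Pow(2, Rational(1, 2)))) ≈ Add(-6.0000, Mul(1.4142, I)))
Function('Y')(y) = Mul(Pow(y, 2), Add(-6, Mul(I, Pow(2, Rational(1, 2))))) (Function('Y')(y) = Mul(Add(-6, Mul(I, Pow(2, Rational(1, 2)))), Pow(y, 2)) = Mul(Pow(y, 2), Add(-6, Mul(I, Pow(2, Rational(1, 2))))))
Mul(Add(Function('Y')(Function('L')(5, 4)), Pow(Add(-39, 22), -1)), -16) = Mul(Add(Mul(Pow(1, 2), Add(-6, Mul(I, Pow(2, Rational(1, 2))))), Pow(Add(-39, 22), -1)), -16) = Mul(Add(Mul(1, Add(-6, Mul(I, Pow(2, Rational(1, 2))))), Pow(-17, -1)), -16) = Mul(Add(Add(-6, Mul(I, Pow(2, Rational(1, 2)))), Rational(-1, 17)), -16) = Mul(Add(Rational(-103, 17), Mul(I, Pow(2, Rational(1, 2)))), -16) = Add(Rational(1648, 17), Mul(-16, I, Pow(2, Rational(1, 2))))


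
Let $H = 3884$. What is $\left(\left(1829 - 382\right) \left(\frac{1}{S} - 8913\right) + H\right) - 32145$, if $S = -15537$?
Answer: $- \frac{200821506211}{15537} \approx -1.2925 \cdot 10^{7}$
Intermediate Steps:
$\left(\left(1829 - 382\right) \left(\frac{1}{S} - 8913\right) + H\right) - 32145 = \left(\left(1829 - 382\right) \left(\frac{1}{-15537} - 8913\right) + 3884\right) - 32145 = \left(1447 \left(- \frac{1}{15537} - 8913\right) + 3884\right) - 32145 = \left(1447 \left(- \frac{138481282}{15537}\right) + 3884\right) - 32145 = \left(- \frac{200382415054}{15537} + 3884\right) - 32145 = - \frac{200322069346}{15537} - 32145 = - \frac{200821506211}{15537}$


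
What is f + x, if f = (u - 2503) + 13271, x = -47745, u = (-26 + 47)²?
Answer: -36536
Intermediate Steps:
u = 441 (u = 21² = 441)
f = 11209 (f = (441 - 2503) + 13271 = -2062 + 13271 = 11209)
f + x = 11209 - 47745 = -36536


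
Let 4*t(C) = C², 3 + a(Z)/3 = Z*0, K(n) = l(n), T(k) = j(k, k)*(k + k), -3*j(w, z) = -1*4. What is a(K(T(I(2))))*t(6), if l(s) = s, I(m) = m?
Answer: -81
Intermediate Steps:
j(w, z) = 4/3 (j(w, z) = -(-1)*4/3 = -⅓*(-4) = 4/3)
T(k) = 8*k/3 (T(k) = 4*(k + k)/3 = 4*(2*k)/3 = 8*k/3)
K(n) = n
a(Z) = -9 (a(Z) = -9 + 3*(Z*0) = -9 + 3*0 = -9 + 0 = -9)
t(C) = C²/4
a(K(T(I(2))))*t(6) = -9*6²/4 = -9*36/4 = -9*9 = -81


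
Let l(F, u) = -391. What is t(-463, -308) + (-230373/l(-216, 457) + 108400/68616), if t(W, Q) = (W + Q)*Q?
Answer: 798355554347/3353607 ≈ 2.3806e+5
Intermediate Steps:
t(W, Q) = Q*(Q + W) (t(W, Q) = (Q + W)*Q = Q*(Q + W))
t(-463, -308) + (-230373/l(-216, 457) + 108400/68616) = -308*(-308 - 463) + (-230373/(-391) + 108400/68616) = -308*(-771) + (-230373*(-1/391) + 108400*(1/68616)) = 237468 + (230373/391 + 13550/8577) = 237468 + 1981207271/3353607 = 798355554347/3353607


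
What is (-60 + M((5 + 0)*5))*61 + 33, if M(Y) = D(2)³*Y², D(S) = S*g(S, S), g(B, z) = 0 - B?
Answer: -2443627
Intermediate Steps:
g(B, z) = -B
D(S) = -S² (D(S) = S*(-S) = -S²)
M(Y) = -64*Y² (M(Y) = (-1*2²)³*Y² = (-1*4)³*Y² = (-4)³*Y² = -64*Y²)
(-60 + M((5 + 0)*5))*61 + 33 = (-60 - 64*25*(5 + 0)²)*61 + 33 = (-60 - 64*(5*5)²)*61 + 33 = (-60 - 64*25²)*61 + 33 = (-60 - 64*625)*61 + 33 = (-60 - 40000)*61 + 33 = -40060*61 + 33 = -2443660 + 33 = -2443627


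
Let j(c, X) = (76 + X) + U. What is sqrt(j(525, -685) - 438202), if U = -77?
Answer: 2*I*sqrt(109722) ≈ 662.49*I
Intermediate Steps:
j(c, X) = -1 + X (j(c, X) = (76 + X) - 77 = -1 + X)
sqrt(j(525, -685) - 438202) = sqrt((-1 - 685) - 438202) = sqrt(-686 - 438202) = sqrt(-438888) = 2*I*sqrt(109722)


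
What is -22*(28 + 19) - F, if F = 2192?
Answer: -3226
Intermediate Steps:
-22*(28 + 19) - F = -22*(28 + 19) - 1*2192 = -22*47 - 2192 = -1034 - 2192 = -3226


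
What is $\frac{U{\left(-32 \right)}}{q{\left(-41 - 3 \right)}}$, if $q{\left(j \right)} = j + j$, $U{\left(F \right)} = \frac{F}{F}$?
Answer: $- \frac{1}{88} \approx -0.011364$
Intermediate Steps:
$U{\left(F \right)} = 1$
$q{\left(j \right)} = 2 j$
$\frac{U{\left(-32 \right)}}{q{\left(-41 - 3 \right)}} = 1 \frac{1}{2 \left(-41 - 3\right)} = 1 \frac{1}{2 \left(-44\right)} = 1 \frac{1}{-88} = 1 \left(- \frac{1}{88}\right) = - \frac{1}{88}$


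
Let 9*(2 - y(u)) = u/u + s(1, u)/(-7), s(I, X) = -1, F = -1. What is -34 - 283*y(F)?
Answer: -35536/63 ≈ -564.06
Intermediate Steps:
y(u) = 118/63 (y(u) = 2 - (u/u - 1/(-7))/9 = 2 - (1 - 1*(-⅐))/9 = 2 - (1 + ⅐)/9 = 2 - ⅑*8/7 = 2 - 8/63 = 118/63)
-34 - 283*y(F) = -34 - 283*118/63 = -34 - 33394/63 = -35536/63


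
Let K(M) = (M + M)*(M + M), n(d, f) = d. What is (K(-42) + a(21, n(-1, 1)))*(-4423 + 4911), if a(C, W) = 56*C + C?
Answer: 4027464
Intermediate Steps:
a(C, W) = 57*C
K(M) = 4*M**2 (K(M) = (2*M)*(2*M) = 4*M**2)
(K(-42) + a(21, n(-1, 1)))*(-4423 + 4911) = (4*(-42)**2 + 57*21)*(-4423 + 4911) = (4*1764 + 1197)*488 = (7056 + 1197)*488 = 8253*488 = 4027464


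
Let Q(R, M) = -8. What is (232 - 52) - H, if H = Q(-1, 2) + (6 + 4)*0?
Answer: 188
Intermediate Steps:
H = -8 (H = -8 + (6 + 4)*0 = -8 + 10*0 = -8 + 0 = -8)
(232 - 52) - H = (232 - 52) - 1*(-8) = 180 + 8 = 188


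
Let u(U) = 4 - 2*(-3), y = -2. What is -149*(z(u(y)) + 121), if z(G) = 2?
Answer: -18327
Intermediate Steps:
u(U) = 10 (u(U) = 4 + 6 = 10)
-149*(z(u(y)) + 121) = -149*(2 + 121) = -149*123 = -18327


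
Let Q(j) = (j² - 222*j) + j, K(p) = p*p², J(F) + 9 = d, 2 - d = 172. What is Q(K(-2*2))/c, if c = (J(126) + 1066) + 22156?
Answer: 6080/7681 ≈ 0.79156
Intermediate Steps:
d = -170 (d = 2 - 1*172 = 2 - 172 = -170)
J(F) = -179 (J(F) = -9 - 170 = -179)
K(p) = p³
Q(j) = j² - 221*j
c = 23043 (c = (-179 + 1066) + 22156 = 887 + 22156 = 23043)
Q(K(-2*2))/c = ((-2*2)³*(-221 + (-2*2)³))/23043 = ((-4)³*(-221 + (-4)³))*(1/23043) = -64*(-221 - 64)*(1/23043) = -64*(-285)*(1/23043) = 18240*(1/23043) = 6080/7681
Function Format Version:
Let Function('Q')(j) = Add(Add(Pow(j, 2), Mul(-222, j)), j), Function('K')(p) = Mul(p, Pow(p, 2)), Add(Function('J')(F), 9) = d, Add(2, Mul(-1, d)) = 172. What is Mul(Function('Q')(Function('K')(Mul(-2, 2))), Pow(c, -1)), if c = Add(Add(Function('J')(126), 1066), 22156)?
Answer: Rational(6080, 7681) ≈ 0.79156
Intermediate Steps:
d = -170 (d = Add(2, Mul(-1, 172)) = Add(2, -172) = -170)
Function('J')(F) = -179 (Function('J')(F) = Add(-9, -170) = -179)
Function('K')(p) = Pow(p, 3)
Function('Q')(j) = Add(Pow(j, 2), Mul(-221, j))
c = 23043 (c = Add(Add(-179, 1066), 22156) = Add(887, 22156) = 23043)
Mul(Function('Q')(Function('K')(Mul(-2, 2))), Pow(c, -1)) = Mul(Mul(Pow(Mul(-2, 2), 3), Add(-221, Pow(Mul(-2, 2), 3))), Pow(23043, -1)) = Mul(Mul(Pow(-4, 3), Add(-221, Pow(-4, 3))), Rational(1, 23043)) = Mul(Mul(-64, Add(-221, -64)), Rational(1, 23043)) = Mul(Mul(-64, -285), Rational(1, 23043)) = Mul(18240, Rational(1, 23043)) = Rational(6080, 7681)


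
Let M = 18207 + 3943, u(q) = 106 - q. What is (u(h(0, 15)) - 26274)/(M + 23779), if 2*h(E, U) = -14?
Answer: -26161/45929 ≈ -0.56960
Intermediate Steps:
h(E, U) = -7 (h(E, U) = (1/2)*(-14) = -7)
M = 22150
(u(h(0, 15)) - 26274)/(M + 23779) = ((106 - 1*(-7)) - 26274)/(22150 + 23779) = ((106 + 7) - 26274)/45929 = (113 - 26274)*(1/45929) = -26161*1/45929 = -26161/45929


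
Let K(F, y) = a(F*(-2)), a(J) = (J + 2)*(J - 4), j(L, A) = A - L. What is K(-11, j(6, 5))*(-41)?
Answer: -17712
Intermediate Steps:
a(J) = (-4 + J)*(2 + J) (a(J) = (2 + J)*(-4 + J) = (-4 + J)*(2 + J))
K(F, y) = -8 + 4*F + 4*F**2 (K(F, y) = -8 + (F*(-2))**2 - 2*F*(-2) = -8 + (-2*F)**2 - (-4)*F = -8 + 4*F**2 + 4*F = -8 + 4*F + 4*F**2)
K(-11, j(6, 5))*(-41) = (-8 + 4*(-11) + 4*(-11)**2)*(-41) = (-8 - 44 + 4*121)*(-41) = (-8 - 44 + 484)*(-41) = 432*(-41) = -17712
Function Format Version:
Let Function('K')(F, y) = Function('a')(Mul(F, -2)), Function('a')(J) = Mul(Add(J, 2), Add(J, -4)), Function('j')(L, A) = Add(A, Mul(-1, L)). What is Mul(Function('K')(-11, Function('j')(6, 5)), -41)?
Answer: -17712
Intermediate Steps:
Function('a')(J) = Mul(Add(-4, J), Add(2, J)) (Function('a')(J) = Mul(Add(2, J), Add(-4, J)) = Mul(Add(-4, J), Add(2, J)))
Function('K')(F, y) = Add(-8, Mul(4, F), Mul(4, Pow(F, 2))) (Function('K')(F, y) = Add(-8, Pow(Mul(F, -2), 2), Mul(-2, Mul(F, -2))) = Add(-8, Pow(Mul(-2, F), 2), Mul(-2, Mul(-2, F))) = Add(-8, Mul(4, Pow(F, 2)), Mul(4, F)) = Add(-8, Mul(4, F), Mul(4, Pow(F, 2))))
Mul(Function('K')(-11, Function('j')(6, 5)), -41) = Mul(Add(-8, Mul(4, -11), Mul(4, Pow(-11, 2))), -41) = Mul(Add(-8, -44, Mul(4, 121)), -41) = Mul(Add(-8, -44, 484), -41) = Mul(432, -41) = -17712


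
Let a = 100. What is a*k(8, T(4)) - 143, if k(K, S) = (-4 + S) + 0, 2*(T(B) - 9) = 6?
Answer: 657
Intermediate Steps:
T(B) = 12 (T(B) = 9 + (½)*6 = 9 + 3 = 12)
k(K, S) = -4 + S
a*k(8, T(4)) - 143 = 100*(-4 + 12) - 143 = 100*8 - 143 = 800 - 143 = 657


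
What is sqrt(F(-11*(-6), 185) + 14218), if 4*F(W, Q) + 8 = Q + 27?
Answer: sqrt(14269) ≈ 119.45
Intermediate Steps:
F(W, Q) = 19/4 + Q/4 (F(W, Q) = -2 + (Q + 27)/4 = -2 + (27 + Q)/4 = -2 + (27/4 + Q/4) = 19/4 + Q/4)
sqrt(F(-11*(-6), 185) + 14218) = sqrt((19/4 + (1/4)*185) + 14218) = sqrt((19/4 + 185/4) + 14218) = sqrt(51 + 14218) = sqrt(14269)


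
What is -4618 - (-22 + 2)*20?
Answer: -4218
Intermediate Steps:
-4618 - (-22 + 2)*20 = -4618 - (-20)*20 = -4618 - 1*(-400) = -4618 + 400 = -4218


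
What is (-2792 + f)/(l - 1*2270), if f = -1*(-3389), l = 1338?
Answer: -597/932 ≈ -0.64056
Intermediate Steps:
f = 3389
(-2792 + f)/(l - 1*2270) = (-2792 + 3389)/(1338 - 1*2270) = 597/(1338 - 2270) = 597/(-932) = 597*(-1/932) = -597/932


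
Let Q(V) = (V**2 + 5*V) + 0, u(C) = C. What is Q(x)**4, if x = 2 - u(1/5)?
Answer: 8767700496/390625 ≈ 22445.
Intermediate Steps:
x = 9/5 (x = 2 - 1/5 = 9/5 ≈ 1.8000)
Q(V) = V**2 + 5*V
Q(x)**4 = (9*(5 + 9/5)/5)**4 = ((9/5)*(34/5))**4 = (306/25)**4 = 8767700496/390625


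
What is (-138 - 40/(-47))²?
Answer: 41550916/2209 ≈ 18810.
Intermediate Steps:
(-138 - 40/(-47))² = (-138 - 40*(-1/47))² = (-138 + 40/47)² = (-6446/47)² = 41550916/2209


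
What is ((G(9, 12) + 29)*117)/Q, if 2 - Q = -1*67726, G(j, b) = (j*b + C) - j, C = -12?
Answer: 1131/5644 ≈ 0.20039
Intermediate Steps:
G(j, b) = -12 - j + b*j (G(j, b) = (j*b - 12) - j = (b*j - 12) - j = (-12 + b*j) - j = -12 - j + b*j)
Q = 67728 (Q = 2 - (-1)*67726 = 2 - 1*(-67726) = 2 + 67726 = 67728)
((G(9, 12) + 29)*117)/Q = (((-12 - 1*9 + 12*9) + 29)*117)/67728 = (((-12 - 9 + 108) + 29)*117)*(1/67728) = ((87 + 29)*117)*(1/67728) = (116*117)*(1/67728) = 13572*(1/67728) = 1131/5644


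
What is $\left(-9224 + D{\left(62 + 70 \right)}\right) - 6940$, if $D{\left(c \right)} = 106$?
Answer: $-16058$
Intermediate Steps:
$\left(-9224 + D{\left(62 + 70 \right)}\right) - 6940 = \left(-9224 + 106\right) - 6940 = -9118 - 6940 = -16058$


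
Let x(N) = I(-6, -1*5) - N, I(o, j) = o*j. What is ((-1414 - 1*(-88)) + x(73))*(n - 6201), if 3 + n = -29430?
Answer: 48782946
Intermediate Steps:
n = -29433 (n = -3 - 29430 = -29433)
I(o, j) = j*o
x(N) = 30 - N (x(N) = -1*5*(-6) - N = -5*(-6) - N = 30 - N)
((-1414 - 1*(-88)) + x(73))*(n - 6201) = ((-1414 - 1*(-88)) + (30 - 1*73))*(-29433 - 6201) = ((-1414 + 88) + (30 - 73))*(-35634) = (-1326 - 43)*(-35634) = -1369*(-35634) = 48782946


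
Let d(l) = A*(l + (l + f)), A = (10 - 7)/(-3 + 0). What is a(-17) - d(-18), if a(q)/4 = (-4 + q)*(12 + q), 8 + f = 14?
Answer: 390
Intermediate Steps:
A = -1 (A = 3/(-3) = 3*(-⅓) = -1)
f = 6 (f = -8 + 14 = 6)
a(q) = 4*(-4 + q)*(12 + q) (a(q) = 4*((-4 + q)*(12 + q)) = 4*(-4 + q)*(12 + q))
d(l) = -6 - 2*l (d(l) = -(l + (l + 6)) = -(l + (6 + l)) = -(6 + 2*l) = -6 - 2*l)
a(-17) - d(-18) = (-192 + 4*(-17)² + 32*(-17)) - (-6 - 2*(-18)) = (-192 + 4*289 - 544) - (-6 + 36) = (-192 + 1156 - 544) - 1*30 = 420 - 30 = 390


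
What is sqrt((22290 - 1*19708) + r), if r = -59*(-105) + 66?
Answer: sqrt(8843) ≈ 94.037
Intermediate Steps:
r = 6261 (r = 6195 + 66 = 6261)
sqrt((22290 - 1*19708) + r) = sqrt((22290 - 1*19708) + 6261) = sqrt((22290 - 19708) + 6261) = sqrt(2582 + 6261) = sqrt(8843)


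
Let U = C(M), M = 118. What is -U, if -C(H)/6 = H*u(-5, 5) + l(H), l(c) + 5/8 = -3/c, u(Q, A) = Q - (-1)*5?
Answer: -921/236 ≈ -3.9025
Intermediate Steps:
u(Q, A) = 5 + Q (u(Q, A) = Q - 1*(-5) = Q + 5 = 5 + Q)
l(c) = -5/8 - 3/c
C(H) = 15/4 + 18/H (C(H) = -6*(H*(5 - 5) + (-5/8 - 3/H)) = -6*(H*0 + (-5/8 - 3/H)) = -6*(0 + (-5/8 - 3/H)) = -6*(-5/8 - 3/H) = 15/4 + 18/H)
U = 921/236 (U = 15/4 + 18/118 = 15/4 + 18*(1/118) = 15/4 + 9/59 = 921/236 ≈ 3.9025)
-U = -1*921/236 = -921/236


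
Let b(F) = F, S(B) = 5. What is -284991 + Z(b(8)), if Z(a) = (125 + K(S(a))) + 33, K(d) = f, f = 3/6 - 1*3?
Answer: -569671/2 ≈ -2.8484e+5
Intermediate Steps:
f = -5/2 (f = 3*(1/6) - 3 = 1/2 - 3 = -5/2 ≈ -2.5000)
K(d) = -5/2
Z(a) = 311/2 (Z(a) = (125 - 5/2) + 33 = 245/2 + 33 = 311/2)
-284991 + Z(b(8)) = -284991 + 311/2 = -569671/2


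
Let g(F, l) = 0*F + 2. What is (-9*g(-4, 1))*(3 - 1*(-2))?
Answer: -90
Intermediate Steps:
g(F, l) = 2 (g(F, l) = 0 + 2 = 2)
(-9*g(-4, 1))*(3 - 1*(-2)) = (-9*2)*(3 - 1*(-2)) = -18*(3 + 2) = -18*5 = -90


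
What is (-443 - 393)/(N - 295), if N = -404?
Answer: 836/699 ≈ 1.1960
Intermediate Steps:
(-443 - 393)/(N - 295) = (-443 - 393)/(-404 - 295) = -836/(-699) = -836*(-1/699) = 836/699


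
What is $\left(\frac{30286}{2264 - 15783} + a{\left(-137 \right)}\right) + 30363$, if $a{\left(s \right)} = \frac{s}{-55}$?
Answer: $\frac{2052403928}{67595} \approx 30363.0$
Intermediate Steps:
$a{\left(s \right)} = - \frac{s}{55}$ ($a{\left(s \right)} = s \left(- \frac{1}{55}\right) = - \frac{s}{55}$)
$\left(\frac{30286}{2264 - 15783} + a{\left(-137 \right)}\right) + 30363 = \left(\frac{30286}{2264 - 15783} - - \frac{137}{55}\right) + 30363 = \left(\frac{30286}{-13519} + \frac{137}{55}\right) + 30363 = \left(30286 \left(- \frac{1}{13519}\right) + \frac{137}{55}\right) + 30363 = \left(- \frac{30286}{13519} + \frac{137}{55}\right) + 30363 = \frac{16943}{67595} + 30363 = \frac{2052403928}{67595}$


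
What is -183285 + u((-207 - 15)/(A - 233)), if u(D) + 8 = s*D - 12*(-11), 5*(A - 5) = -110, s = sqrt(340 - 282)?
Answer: -183161 + 111*sqrt(58)/125 ≈ -1.8315e+5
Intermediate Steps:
s = sqrt(58) ≈ 7.6158
A = -17 (A = 5 + (1/5)*(-110) = 5 - 22 = -17)
u(D) = 124 + D*sqrt(58) (u(D) = -8 + (sqrt(58)*D - 12*(-11)) = -8 + (D*sqrt(58) + 132) = -8 + (132 + D*sqrt(58)) = 124 + D*sqrt(58))
-183285 + u((-207 - 15)/(A - 233)) = -183285 + (124 + ((-207 - 15)/(-17 - 233))*sqrt(58)) = -183285 + (124 + (-222/(-250))*sqrt(58)) = -183285 + (124 + (-222*(-1/250))*sqrt(58)) = -183285 + (124 + 111*sqrt(58)/125) = -183161 + 111*sqrt(58)/125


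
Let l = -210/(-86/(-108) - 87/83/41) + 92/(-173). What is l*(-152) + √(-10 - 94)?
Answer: 145249104832/3500309 + 2*I*√26 ≈ 41496.0 + 10.198*I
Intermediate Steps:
l = -955586216/3500309 (l = -210/(-86*(-1/108) - 87*1/83*(1/41)) + 92*(-1/173) = -210/(43/54 - 87/83*1/41) - 92/173 = -210/(43/54 - 87/3403) - 92/173 = -210/141631/183762 - 92/173 = -210*183762/141631 - 92/173 = -5512860/20233 - 92/173 = -955586216/3500309 ≈ -273.00)
l*(-152) + √(-10 - 94) = -955586216/3500309*(-152) + √(-10 - 94) = 145249104832/3500309 + √(-104) = 145249104832/3500309 + 2*I*√26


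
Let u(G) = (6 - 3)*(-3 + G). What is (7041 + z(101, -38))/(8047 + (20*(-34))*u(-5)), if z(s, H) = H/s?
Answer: 711103/2461067 ≈ 0.28894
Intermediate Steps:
u(G) = -9 + 3*G (u(G) = 3*(-3 + G) = -9 + 3*G)
(7041 + z(101, -38))/(8047 + (20*(-34))*u(-5)) = (7041 - 38/101)/(8047 + (20*(-34))*(-9 + 3*(-5))) = (7041 - 38*1/101)/(8047 - 680*(-9 - 15)) = (7041 - 38/101)/(8047 - 680*(-24)) = 711103/(101*(8047 + 16320)) = (711103/101)/24367 = (711103/101)*(1/24367) = 711103/2461067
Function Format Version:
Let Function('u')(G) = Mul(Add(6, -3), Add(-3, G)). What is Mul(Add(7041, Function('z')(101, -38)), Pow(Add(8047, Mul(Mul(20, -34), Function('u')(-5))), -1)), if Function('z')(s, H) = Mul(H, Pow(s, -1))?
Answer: Rational(711103, 2461067) ≈ 0.28894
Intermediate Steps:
Function('u')(G) = Add(-9, Mul(3, G)) (Function('u')(G) = Mul(3, Add(-3, G)) = Add(-9, Mul(3, G)))
Mul(Add(7041, Function('z')(101, -38)), Pow(Add(8047, Mul(Mul(20, -34), Function('u')(-5))), -1)) = Mul(Add(7041, Mul(-38, Pow(101, -1))), Pow(Add(8047, Mul(Mul(20, -34), Add(-9, Mul(3, -5)))), -1)) = Mul(Add(7041, Mul(-38, Rational(1, 101))), Pow(Add(8047, Mul(-680, Add(-9, -15))), -1)) = Mul(Add(7041, Rational(-38, 101)), Pow(Add(8047, Mul(-680, -24)), -1)) = Mul(Rational(711103, 101), Pow(Add(8047, 16320), -1)) = Mul(Rational(711103, 101), Pow(24367, -1)) = Mul(Rational(711103, 101), Rational(1, 24367)) = Rational(711103, 2461067)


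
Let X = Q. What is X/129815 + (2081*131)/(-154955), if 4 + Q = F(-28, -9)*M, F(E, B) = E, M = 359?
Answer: -7389444889/4023096665 ≈ -1.8368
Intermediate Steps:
Q = -10056 (Q = -4 - 28*359 = -4 - 10052 = -10056)
X = -10056
X/129815 + (2081*131)/(-154955) = -10056/129815 + (2081*131)/(-154955) = -10056*1/129815 + 272611*(-1/154955) = -10056/129815 - 272611/154955 = -7389444889/4023096665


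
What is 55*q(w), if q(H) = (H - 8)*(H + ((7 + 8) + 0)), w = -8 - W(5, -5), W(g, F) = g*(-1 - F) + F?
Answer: 13640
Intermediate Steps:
W(g, F) = F + g*(-1 - F)
w = -23 (w = -8 - (-5 - 1*5 - 1*(-5)*5) = -8 - (-5 - 5 + 25) = -8 - 1*15 = -8 - 15 = -23)
q(H) = (-8 + H)*(15 + H) (q(H) = (-8 + H)*(H + (15 + 0)) = (-8 + H)*(H + 15) = (-8 + H)*(15 + H))
55*q(w) = 55*(-120 + (-23)² + 7*(-23)) = 55*(-120 + 529 - 161) = 55*248 = 13640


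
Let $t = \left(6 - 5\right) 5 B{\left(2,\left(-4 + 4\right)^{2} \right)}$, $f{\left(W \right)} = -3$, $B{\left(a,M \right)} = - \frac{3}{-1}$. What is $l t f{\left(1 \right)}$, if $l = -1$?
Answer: $45$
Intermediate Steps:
$B{\left(a,M \right)} = 3$ ($B{\left(a,M \right)} = \left(-3\right) \left(-1\right) = 3$)
$t = 15$ ($t = \left(6 - 5\right) 5 \cdot 3 = 1 \cdot 5 \cdot 3 = 5 \cdot 3 = 15$)
$l t f{\left(1 \right)} = \left(-1\right) 15 \left(-3\right) = \left(-15\right) \left(-3\right) = 45$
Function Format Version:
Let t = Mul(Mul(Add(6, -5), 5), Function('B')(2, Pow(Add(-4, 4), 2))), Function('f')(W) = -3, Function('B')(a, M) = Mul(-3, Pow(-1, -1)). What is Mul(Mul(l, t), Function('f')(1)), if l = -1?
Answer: 45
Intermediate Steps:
Function('B')(a, M) = 3 (Function('B')(a, M) = Mul(-3, -1) = 3)
t = 15 (t = Mul(Mul(Add(6, -5), 5), 3) = Mul(Mul(1, 5), 3) = Mul(5, 3) = 15)
Mul(Mul(l, t), Function('f')(1)) = Mul(Mul(-1, 15), -3) = Mul(-15, -3) = 45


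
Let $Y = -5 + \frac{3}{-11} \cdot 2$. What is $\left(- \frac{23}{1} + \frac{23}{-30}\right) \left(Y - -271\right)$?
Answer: $- \frac{208196}{33} \approx -6309.0$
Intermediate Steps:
$Y = - \frac{61}{11}$ ($Y = -5 + 3 \left(- \frac{1}{11}\right) 2 = -5 - \frac{6}{11} = - \frac{61}{11} \approx -5.5455$)
$\left(- \frac{23}{1} + \frac{23}{-30}\right) \left(Y - -271\right) = \left(- \frac{23}{1} + \frac{23}{-30}\right) \left(- \frac{61}{11} - -271\right) = \left(\left(-23\right) 1 + 23 \left(- \frac{1}{30}\right)\right) \left(- \frac{61}{11} + 271\right) = \left(-23 - \frac{23}{30}\right) \frac{2920}{11} = \left(- \frac{713}{30}\right) \frac{2920}{11} = - \frac{208196}{33}$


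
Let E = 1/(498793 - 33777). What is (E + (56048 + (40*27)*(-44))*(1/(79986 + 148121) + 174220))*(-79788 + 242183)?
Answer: 25593186627042848054667625/106073404712 ≈ 2.4128e+14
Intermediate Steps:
E = 1/465016 ≈ 2.1505e-6
(E + (56048 + (40*27)*(-44))*(1/(79986 + 148121) + 174220))*(-79788 + 242183) = (1/465016 + (56048 + (40*27)*(-44))*(1/(79986 + 148121) + 174220))*(-79788 + 242183) = (1/465016 + (56048 + 1080*(-44))*(1/228107 + 174220))*162395 = (1/465016 + (56048 - 47520)*(1/228107 + 174220))*162395 = (1/465016 + 8528*(39740801541/228107))*162395 = (1/465016 + 338909555541648/228107)*162395 = (157598365879755214475/106073404712)*162395 = 25593186627042848054667625/106073404712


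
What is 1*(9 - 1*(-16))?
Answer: 25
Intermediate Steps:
1*(9 - 1*(-16)) = 1*(9 + 16) = 1*25 = 25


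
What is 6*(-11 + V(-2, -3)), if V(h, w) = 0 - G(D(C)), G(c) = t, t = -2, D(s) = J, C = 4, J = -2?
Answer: -54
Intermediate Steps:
D(s) = -2
G(c) = -2
V(h, w) = 2 (V(h, w) = 0 - 1*(-2) = 0 + 2 = 2)
6*(-11 + V(-2, -3)) = 6*(-11 + 2) = 6*(-9) = -54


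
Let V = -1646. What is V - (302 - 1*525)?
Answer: -1423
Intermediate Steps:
V - (302 - 1*525) = -1646 - (302 - 1*525) = -1646 - (302 - 525) = -1646 - 1*(-223) = -1646 + 223 = -1423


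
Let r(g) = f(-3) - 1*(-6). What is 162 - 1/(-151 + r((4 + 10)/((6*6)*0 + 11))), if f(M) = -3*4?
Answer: 25435/157 ≈ 162.01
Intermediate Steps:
f(M) = -12
r(g) = -6 (r(g) = -12 - 1*(-6) = -12 + 6 = -6)
162 - 1/(-151 + r((4 + 10)/((6*6)*0 + 11))) = 162 - 1/(-151 - 6) = 162 - 1/(-157) = 162 - 1*(-1/157) = 162 + 1/157 = 25435/157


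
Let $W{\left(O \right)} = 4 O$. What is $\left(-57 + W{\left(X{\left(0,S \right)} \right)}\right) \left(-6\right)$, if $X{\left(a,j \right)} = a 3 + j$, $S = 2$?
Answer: $294$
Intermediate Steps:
$X{\left(a,j \right)} = j + 3 a$ ($X{\left(a,j \right)} = 3 a + j = j + 3 a$)
$\left(-57 + W{\left(X{\left(0,S \right)} \right)}\right) \left(-6\right) = \left(-57 + 4 \left(2 + 3 \cdot 0\right)\right) \left(-6\right) = \left(-57 + 4 \left(2 + 0\right)\right) \left(-6\right) = \left(-57 + 4 \cdot 2\right) \left(-6\right) = \left(-57 + 8\right) \left(-6\right) = \left(-49\right) \left(-6\right) = 294$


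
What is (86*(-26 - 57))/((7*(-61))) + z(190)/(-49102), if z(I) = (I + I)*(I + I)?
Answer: 144415638/10483277 ≈ 13.776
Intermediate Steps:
z(I) = 4*I**2 (z(I) = (2*I)*(2*I) = 4*I**2)
(86*(-26 - 57))/((7*(-61))) + z(190)/(-49102) = (86*(-26 - 57))/((7*(-61))) + (4*190**2)/(-49102) = (86*(-83))/(-427) + (4*36100)*(-1/49102) = -7138*(-1/427) + 144400*(-1/49102) = 7138/427 - 72200/24551 = 144415638/10483277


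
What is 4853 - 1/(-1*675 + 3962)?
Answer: 15951810/3287 ≈ 4853.0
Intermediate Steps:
4853 - 1/(-1*675 + 3962) = 4853 - 1/(-675 + 3962) = 4853 - 1/3287 = 15951810/3287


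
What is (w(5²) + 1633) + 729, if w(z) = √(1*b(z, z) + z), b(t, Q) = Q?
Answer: 2362 + 5*√2 ≈ 2369.1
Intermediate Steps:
w(z) = √2*√z (w(z) = √(1*z + z) = √(z + z) = √(2*z) = √2*√z)
(w(5²) + 1633) + 729 = (√2*√(5²) + 1633) + 729 = (√2*√25 + 1633) + 729 = (√2*5 + 1633) + 729 = (5*√2 + 1633) + 729 = (1633 + 5*√2) + 729 = 2362 + 5*√2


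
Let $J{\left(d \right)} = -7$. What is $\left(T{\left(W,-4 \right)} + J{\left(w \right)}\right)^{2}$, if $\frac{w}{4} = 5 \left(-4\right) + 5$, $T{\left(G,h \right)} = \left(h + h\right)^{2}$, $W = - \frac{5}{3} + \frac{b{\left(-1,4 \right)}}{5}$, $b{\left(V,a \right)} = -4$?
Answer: $3249$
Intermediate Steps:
$W = - \frac{37}{15}$ ($W = - \frac{5}{3} - \frac{4}{5} = - \frac{37}{15} \approx -2.4667$)
$T{\left(G,h \right)} = 4 h^{2}$ ($T{\left(G,h \right)} = \left(2 h\right)^{2} = 4 h^{2}$)
$w = -60$ ($w = 4 \left(5 \left(-4\right) + 5\right) = 4 \left(-20 + 5\right) = 4 \left(-15\right) = -60$)
$\left(T{\left(W,-4 \right)} + J{\left(w \right)}\right)^{2} = \left(4 \left(-4\right)^{2} - 7\right)^{2} = \left(4 \cdot 16 - 7\right)^{2} = \left(64 - 7\right)^{2} = 57^{2} = 3249$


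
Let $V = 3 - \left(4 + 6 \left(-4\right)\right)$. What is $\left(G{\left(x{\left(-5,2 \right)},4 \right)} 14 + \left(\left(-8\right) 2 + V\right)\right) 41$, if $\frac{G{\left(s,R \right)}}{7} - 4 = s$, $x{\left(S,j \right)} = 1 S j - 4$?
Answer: $-39893$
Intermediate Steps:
$x{\left(S,j \right)} = -4 + S j$ ($x{\left(S,j \right)} = S j - 4 = -4 + S j$)
$G{\left(s,R \right)} = 28 + 7 s$
$V = 23$ ($V = 3 - \left(4 - 24\right) = 3 - -20 = 3 + 20 = 23$)
$\left(G{\left(x{\left(-5,2 \right)},4 \right)} 14 + \left(\left(-8\right) 2 + V\right)\right) 41 = \left(\left(28 + 7 \left(-4 - 10\right)\right) 14 + \left(\left(-8\right) 2 + 23\right)\right) 41 = \left(\left(28 + 7 \left(-4 - 10\right)\right) 14 + \left(-16 + 23\right)\right) 41 = \left(\left(28 + 7 \left(-14\right)\right) 14 + 7\right) 41 = \left(\left(28 - 98\right) 14 + 7\right) 41 = \left(\left(-70\right) 14 + 7\right) 41 = \left(-980 + 7\right) 41 = \left(-973\right) 41 = -39893$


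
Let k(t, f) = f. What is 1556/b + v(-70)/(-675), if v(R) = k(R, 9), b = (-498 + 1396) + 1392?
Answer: 11441/17175 ≈ 0.66614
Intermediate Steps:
b = 2290 (b = 898 + 1392 = 2290)
v(R) = 9
1556/b + v(-70)/(-675) = 1556/2290 + 9/(-675) = 1556*(1/2290) + 9*(-1/675) = 778/1145 - 1/75 = 11441/17175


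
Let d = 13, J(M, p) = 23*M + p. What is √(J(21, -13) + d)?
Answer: √483 ≈ 21.977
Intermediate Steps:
J(M, p) = p + 23*M
√(J(21, -13) + d) = √((-13 + 23*21) + 13) = √((-13 + 483) + 13) = √(470 + 13) = √483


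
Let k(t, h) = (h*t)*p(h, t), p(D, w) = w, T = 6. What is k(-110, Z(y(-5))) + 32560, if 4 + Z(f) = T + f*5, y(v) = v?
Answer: -245740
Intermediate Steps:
Z(f) = 2 + 5*f (Z(f) = -4 + (6 + f*5) = -4 + (6 + 5*f) = 2 + 5*f)
k(t, h) = h*t² (k(t, h) = (h*t)*t = h*t²)
k(-110, Z(y(-5))) + 32560 = (2 + 5*(-5))*(-110)² + 32560 = (2 - 25)*12100 + 32560 = -23*12100 + 32560 = -278300 + 32560 = -245740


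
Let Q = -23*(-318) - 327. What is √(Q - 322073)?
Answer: I*√315086 ≈ 561.33*I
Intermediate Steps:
Q = 6987 (Q = 7314 - 327 = 6987)
√(Q - 322073) = √(6987 - 322073) = √(-315086) = I*√315086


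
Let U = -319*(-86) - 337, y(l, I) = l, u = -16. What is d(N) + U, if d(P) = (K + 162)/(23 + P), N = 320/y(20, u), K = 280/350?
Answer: 5284729/195 ≈ 27101.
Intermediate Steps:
U = 27097 (U = 27434 - 337 = 27097)
K = 4/5 (K = 280*(1/350) = 4/5 ≈ 0.80000)
N = 16 (N = 320/20 = 320*(1/20) = 16)
d(P) = 814/(5*(23 + P)) (d(P) = (4/5 + 162)/(23 + P) = 814/(5*(23 + P)))
d(N) + U = 814/(5*(23 + 16)) + 27097 = (814/5)/39 + 27097 = (814/5)*(1/39) + 27097 = 814/195 + 27097 = 5284729/195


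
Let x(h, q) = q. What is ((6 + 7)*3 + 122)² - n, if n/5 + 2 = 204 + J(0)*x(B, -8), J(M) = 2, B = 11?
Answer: 24991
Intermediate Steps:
n = 930 (n = -10 + 5*(204 + 2*(-8)) = -10 + 5*(204 - 16) = -10 + 5*188 = -10 + 940 = 930)
((6 + 7)*3 + 122)² - n = ((6 + 7)*3 + 122)² - 1*930 = (13*3 + 122)² - 930 = (39 + 122)² - 930 = 161² - 930 = 25921 - 930 = 24991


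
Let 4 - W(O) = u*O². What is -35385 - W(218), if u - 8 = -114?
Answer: -5072933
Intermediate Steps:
u = -106 (u = 8 - 114 = -106)
W(O) = 4 + 106*O² (W(O) = 4 - (-106)*O² = 4 + 106*O²)
-35385 - W(218) = -35385 - (4 + 106*218²) = -35385 - (4 + 106*47524) = -35385 - (4 + 5037544) = -35385 - 1*5037548 = -35385 - 5037548 = -5072933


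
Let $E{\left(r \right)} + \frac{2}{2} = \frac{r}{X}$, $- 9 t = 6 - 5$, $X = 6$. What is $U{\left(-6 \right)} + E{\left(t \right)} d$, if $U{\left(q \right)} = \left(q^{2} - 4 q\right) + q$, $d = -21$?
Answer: $\frac{1357}{18} \approx 75.389$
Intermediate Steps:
$U{\left(q \right)} = q^{2} - 3 q$
$t = - \frac{1}{9}$ ($t = - \frac{6 - 5}{9} = \left(- \frac{1}{9}\right) 1 = - \frac{1}{9} \approx -0.11111$)
$E{\left(r \right)} = -1 + \frac{r}{6}$
$U{\left(-6 \right)} + E{\left(t \right)} d = - 6 \left(-3 - 6\right) + \left(-1 + \frac{1}{6} \left(- \frac{1}{9}\right)\right) \left(-21\right) = \left(-6\right) \left(-9\right) + \left(-1 - \frac{1}{54}\right) \left(-21\right) = 54 - - \frac{385}{18} = 54 + \frac{385}{18} = \frac{1357}{18}$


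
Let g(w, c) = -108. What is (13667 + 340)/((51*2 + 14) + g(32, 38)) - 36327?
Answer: -276609/8 ≈ -34576.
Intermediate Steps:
(13667 + 340)/((51*2 + 14) + g(32, 38)) - 36327 = (13667 + 340)/((51*2 + 14) - 108) - 36327 = 14007/((102 + 14) - 108) - 36327 = 14007/(116 - 108) - 36327 = 14007/8 - 36327 = -276609/8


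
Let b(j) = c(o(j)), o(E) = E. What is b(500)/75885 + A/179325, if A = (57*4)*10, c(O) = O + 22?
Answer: 1185002/60480345 ≈ 0.019593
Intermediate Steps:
c(O) = 22 + O
b(j) = 22 + j
A = 2280 (A = 228*10 = 2280)
b(500)/75885 + A/179325 = (22 + 500)/75885 + 2280/179325 = 522*(1/75885) + 2280*(1/179325) = 174/25295 + 152/11955 = 1185002/60480345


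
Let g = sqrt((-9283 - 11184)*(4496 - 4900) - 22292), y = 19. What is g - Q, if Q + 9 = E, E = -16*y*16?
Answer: 4873 + 6*sqrt(229066) ≈ 7744.6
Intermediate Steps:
E = -4864 (E = -16*19*16 = -304*16 = -4864)
g = 6*sqrt(229066) (g = sqrt(-20467*(-404) - 22292) = sqrt(8268668 - 22292) = sqrt(8246376) = 6*sqrt(229066) ≈ 2871.6)
Q = -4873 (Q = -9 - 4864 = -4873)
g - Q = 6*sqrt(229066) - 1*(-4873) = 6*sqrt(229066) + 4873 = 4873 + 6*sqrt(229066)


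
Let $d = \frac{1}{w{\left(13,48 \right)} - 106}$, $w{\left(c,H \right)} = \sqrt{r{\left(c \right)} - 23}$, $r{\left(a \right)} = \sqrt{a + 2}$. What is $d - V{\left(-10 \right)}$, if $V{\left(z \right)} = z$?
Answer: $10 - \frac{1}{106 - i \sqrt{23 - \sqrt{15}}} \approx 9.9906 - 0.00038857 i$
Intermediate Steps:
$r{\left(a \right)} = \sqrt{2 + a}$
$w{\left(c,H \right)} = \sqrt{-23 + \sqrt{2 + c}}$ ($w{\left(c,H \right)} = \sqrt{\sqrt{2 + c} - 23} = \sqrt{-23 + \sqrt{2 + c}}$)
$d = \frac{1}{-106 + \sqrt{-23 + \sqrt{15}}}$ ($d = \frac{1}{\sqrt{-23 + \sqrt{2 + 13}} - 106} = \frac{1}{\sqrt{-23 + \sqrt{15}} - 106} = \frac{1}{-106 + \sqrt{-23 + \sqrt{15}}} \approx -0.0094179 - 0.00038857 i$)
$d - V{\left(-10 \right)} = - \frac{1}{106 - i \sqrt{23 - \sqrt{15}}} - -10 = - \frac{1}{106 - i \sqrt{23 - \sqrt{15}}} + 10 = 10 - \frac{1}{106 - i \sqrt{23 - \sqrt{15}}}$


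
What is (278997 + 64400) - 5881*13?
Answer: 266944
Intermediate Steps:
(278997 + 64400) - 5881*13 = 343397 - 76453 = 266944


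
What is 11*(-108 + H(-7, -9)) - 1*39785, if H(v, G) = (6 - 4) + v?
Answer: -41028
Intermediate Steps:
H(v, G) = 2 + v
11*(-108 + H(-7, -9)) - 1*39785 = 11*(-108 + (2 - 7)) - 1*39785 = 11*(-108 - 5) - 39785 = 11*(-113) - 39785 = -1243 - 39785 = -41028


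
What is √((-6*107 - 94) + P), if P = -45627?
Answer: I*√46363 ≈ 215.32*I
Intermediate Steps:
√((-6*107 - 94) + P) = √((-6*107 - 94) - 45627) = √((-642 - 94) - 45627) = √(-736 - 45627) = √(-46363) = I*√46363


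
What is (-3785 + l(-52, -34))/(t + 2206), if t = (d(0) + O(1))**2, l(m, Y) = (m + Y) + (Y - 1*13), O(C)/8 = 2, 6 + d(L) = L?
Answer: -1959/1153 ≈ -1.6990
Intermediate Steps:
d(L) = -6 + L
O(C) = 16 (O(C) = 8*2 = 16)
l(m, Y) = -13 + m + 2*Y (l(m, Y) = (Y + m) + (Y - 13) = (Y + m) + (-13 + Y) = -13 + m + 2*Y)
t = 100 (t = ((-6 + 0) + 16)**2 = (-6 + 16)**2 = 10**2 = 100)
(-3785 + l(-52, -34))/(t + 2206) = (-3785 + (-13 - 52 + 2*(-34)))/(100 + 2206) = (-3785 + (-13 - 52 - 68))/2306 = (-3785 - 133)*(1/2306) = -3918*1/2306 = -1959/1153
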